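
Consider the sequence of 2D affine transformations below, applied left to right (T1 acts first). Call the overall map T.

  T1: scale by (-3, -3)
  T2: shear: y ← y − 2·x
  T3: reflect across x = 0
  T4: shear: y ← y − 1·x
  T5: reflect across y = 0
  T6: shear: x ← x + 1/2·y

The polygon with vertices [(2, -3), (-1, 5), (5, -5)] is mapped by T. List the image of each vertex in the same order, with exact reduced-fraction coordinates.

image vertices: (-3/2, -15), (6, 18), (0, -30)

T1 scale by (-3, -3): (2, -3) → (-6, 9); (-1, 5) → (3, -15); (5, -5) → (-15, 15)
T2 shear: y ← y − 2·x: (-6, 9) → (-6, 21); (3, -15) → (3, -21); (-15, 15) → (-15, 45)
T3 reflect across x = 0: (-6, 21) → (6, 21); (3, -21) → (-3, -21); (-15, 45) → (15, 45)
T4 shear: y ← y − 1·x: (6, 21) → (6, 15); (-3, -21) → (-3, -18); (15, 45) → (15, 30)
T5 reflect across y = 0: (6, 15) → (6, -15); (-3, -18) → (-3, 18); (15, 30) → (15, -30)
T6 shear: x ← x + 1/2·y: (6, -15) → (-3/2, -15); (-3, 18) → (6, 18); (15, -30) → (0, -30)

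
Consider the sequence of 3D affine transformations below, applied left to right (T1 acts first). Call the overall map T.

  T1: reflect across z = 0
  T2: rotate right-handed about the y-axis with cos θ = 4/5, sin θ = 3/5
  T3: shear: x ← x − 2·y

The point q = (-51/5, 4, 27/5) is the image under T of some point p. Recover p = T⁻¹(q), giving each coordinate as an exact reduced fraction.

T1 = [1 0 0 0; 0 1 0 0; 0 0 -1 0; 0 0 0 1]
T2·T1 = [4/5 0 -3/5 0; 0 1 0 0; -3/5 0 -4/5 0; 0 0 0 1]
T3·…·T1 = [4/5 -2 -3/5 0; 0 1 0 0; -3/5 0 -4/5 0; 0 0 0 1]
det M = -1; M⁻¹ = [4/5 8/5 -3/5 0; 0 1 0 0; -3/5 -6/5 -4/5 0; 0 0 0 1]
M⁻¹ · (-51/5, 4, 27/5)ᵀ = (-5, 4, -3)ᵀ

p = (-5, 4, -3)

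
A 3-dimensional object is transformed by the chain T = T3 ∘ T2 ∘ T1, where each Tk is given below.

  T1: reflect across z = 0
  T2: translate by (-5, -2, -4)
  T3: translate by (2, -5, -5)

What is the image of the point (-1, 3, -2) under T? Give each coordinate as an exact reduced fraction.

T1 reflect across z = 0: (-1, 3, -2) → (-1, 3, 2)
T2 translate by (-5, -2, -4): (-1, 3, 2) → (-6, 1, -2)
T3 translate by (2, -5, -5): (-6, 1, -2) → (-4, -4, -7)

T(p) = (-4, -4, -7)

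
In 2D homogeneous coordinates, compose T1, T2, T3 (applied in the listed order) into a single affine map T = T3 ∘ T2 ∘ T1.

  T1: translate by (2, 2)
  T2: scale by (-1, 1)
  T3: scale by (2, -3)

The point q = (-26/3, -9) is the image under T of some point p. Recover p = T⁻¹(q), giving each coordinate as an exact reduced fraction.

p = (7/3, 1)

T1 = [1 0 2; 0 1 2; 0 0 1]
T2·T1 = [-1 0 -2; 0 1 2; 0 0 1]
T3·…·T1 = [-2 0 -4; 0 -3 -6; 0 0 1]
det M = 6; M⁻¹ = [-1/2 0 -2; 0 -1/3 -2; 0 0 1]
M⁻¹ · (-26/3, -9)ᵀ = (7/3, 1)ᵀ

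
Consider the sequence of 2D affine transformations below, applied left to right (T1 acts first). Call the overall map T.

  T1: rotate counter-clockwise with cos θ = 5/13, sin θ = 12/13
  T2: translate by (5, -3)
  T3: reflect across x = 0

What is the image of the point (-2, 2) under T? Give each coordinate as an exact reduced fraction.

T1 rotate counter-clockwise with cos θ = 5/13, sin θ = 12/13: (-2, 2) → (-34/13, -14/13)
T2 translate by (5, -3): (-34/13, -14/13) → (31/13, -53/13)
T3 reflect across x = 0: (31/13, -53/13) → (-31/13, -53/13)

T(p) = (-31/13, -53/13)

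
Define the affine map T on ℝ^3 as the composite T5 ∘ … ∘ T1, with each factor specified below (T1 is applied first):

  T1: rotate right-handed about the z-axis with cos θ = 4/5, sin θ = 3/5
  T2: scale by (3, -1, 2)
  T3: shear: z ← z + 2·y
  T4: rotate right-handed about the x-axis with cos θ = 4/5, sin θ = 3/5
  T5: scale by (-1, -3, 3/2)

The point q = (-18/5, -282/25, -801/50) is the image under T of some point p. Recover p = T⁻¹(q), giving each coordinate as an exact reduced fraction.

T1 = [4/5 -3/5 0 0; 3/5 4/5 0 0; 0 0 1 0; 0 0 0 1]
T2·T1 = [12/5 -9/5 0 0; -3/5 -4/5 0 0; 0 0 2 0; 0 0 0 1]
T3·…·T1 = [12/5 -9/5 0 0; -3/5 -4/5 0 0; -6/5 -8/5 2 0; 0 0 0 1]
T4·…·T1 = [12/5 -9/5 0 0; 6/25 8/25 -6/5 0; -33/25 -44/25 8/5 0; 0 0 0 1]
T5·…·T1 = [-12/5 9/5 0 0; -18/25 -24/25 18/5 0; -99/50 -66/25 12/5 0; 0 0 0 1]
det M = -27; M⁻¹ = [-4/15 4/25 -6/25 0; 1/5 16/75 -8/25 0; 0 11/30 -2/15 0; 0 0 0 1]
M⁻¹ · (-18/5, -282/25, -801/50)ᵀ = (3, 2, -2)ᵀ

p = (3, 2, -2)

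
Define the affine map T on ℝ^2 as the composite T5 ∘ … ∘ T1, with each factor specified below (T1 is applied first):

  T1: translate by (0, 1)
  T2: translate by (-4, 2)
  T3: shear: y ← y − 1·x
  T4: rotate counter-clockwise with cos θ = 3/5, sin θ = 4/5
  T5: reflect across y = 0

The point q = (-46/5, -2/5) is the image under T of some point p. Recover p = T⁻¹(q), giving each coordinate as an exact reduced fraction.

T1 = [1 0 0; 0 1 1; 0 0 1]
T2·T1 = [1 0 -4; 0 1 3; 0 0 1]
T3·…·T1 = [1 0 -4; -1 1 7; 0 0 1]
T4·…·T1 = [7/5 -4/5 -8; 1/5 3/5 1; 0 0 1]
T5·…·T1 = [7/5 -4/5 -8; -1/5 -3/5 -1; 0 0 1]
det M = -1; M⁻¹ = [3/5 -4/5 4; -1/5 -7/5 -3; 0 0 1]
M⁻¹ · (-46/5, -2/5)ᵀ = (-6/5, -3/5)ᵀ

p = (-6/5, -3/5)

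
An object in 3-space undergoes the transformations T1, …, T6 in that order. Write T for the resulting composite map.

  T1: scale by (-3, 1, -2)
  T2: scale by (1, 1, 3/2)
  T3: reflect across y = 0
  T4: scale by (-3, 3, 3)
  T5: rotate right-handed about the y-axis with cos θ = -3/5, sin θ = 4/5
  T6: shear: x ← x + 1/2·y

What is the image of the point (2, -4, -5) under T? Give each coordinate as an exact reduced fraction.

T(p) = (156/5, 12, -207/5)

T1 scale by (-3, 1, -2): (2, -4, -5) → (-6, -4, 10)
T2 scale by (1, 1, 3/2): (-6, -4, 10) → (-6, -4, 15)
T3 reflect across y = 0: (-6, -4, 15) → (-6, 4, 15)
T4 scale by (-3, 3, 3): (-6, 4, 15) → (18, 12, 45)
T5 rotate right-handed about the y-axis with cos θ = -3/5, sin θ = 4/5: (18, 12, 45) → (126/5, 12, -207/5)
T6 shear: x ← x + 1/2·y: (126/5, 12, -207/5) → (156/5, 12, -207/5)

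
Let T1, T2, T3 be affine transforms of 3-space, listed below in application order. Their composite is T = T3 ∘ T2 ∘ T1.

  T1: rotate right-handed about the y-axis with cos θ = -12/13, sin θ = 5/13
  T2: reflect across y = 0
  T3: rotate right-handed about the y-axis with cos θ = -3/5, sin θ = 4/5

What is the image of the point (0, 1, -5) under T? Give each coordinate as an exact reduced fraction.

T1 rotate right-handed about the y-axis with cos θ = -12/13, sin θ = 5/13: (0, 1, -5) → (-25/13, 1, 60/13)
T2 reflect across y = 0: (-25/13, 1, 60/13) → (-25/13, -1, 60/13)
T3 rotate right-handed about the y-axis with cos θ = -3/5, sin θ = 4/5: (-25/13, -1, 60/13) → (63/13, -1, -16/13)

T(p) = (63/13, -1, -16/13)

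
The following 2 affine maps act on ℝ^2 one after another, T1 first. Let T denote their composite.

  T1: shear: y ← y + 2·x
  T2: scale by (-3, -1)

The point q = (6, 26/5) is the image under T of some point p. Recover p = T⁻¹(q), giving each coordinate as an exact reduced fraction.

p = (-2, -6/5)

T1 = [1 0 0; 2 1 0; 0 0 1]
T2·T1 = [-3 0 0; -2 -1 0; 0 0 1]
det M = 3; M⁻¹ = [-1/3 0 0; 2/3 -1 0; 0 0 1]
M⁻¹ · (6, 26/5)ᵀ = (-2, -6/5)ᵀ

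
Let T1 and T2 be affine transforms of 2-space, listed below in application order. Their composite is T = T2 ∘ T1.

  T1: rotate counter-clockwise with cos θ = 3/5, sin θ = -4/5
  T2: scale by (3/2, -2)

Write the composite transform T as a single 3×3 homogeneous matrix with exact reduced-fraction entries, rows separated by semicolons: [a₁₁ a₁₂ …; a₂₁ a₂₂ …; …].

T1 = [3/5 4/5 0; -4/5 3/5 0; 0 0 1]
T2·T1 = [9/10 6/5 0; 8/5 -6/5 0; 0 0 1]

T = [9/10 6/5 0; 8/5 -6/5 0; 0 0 1]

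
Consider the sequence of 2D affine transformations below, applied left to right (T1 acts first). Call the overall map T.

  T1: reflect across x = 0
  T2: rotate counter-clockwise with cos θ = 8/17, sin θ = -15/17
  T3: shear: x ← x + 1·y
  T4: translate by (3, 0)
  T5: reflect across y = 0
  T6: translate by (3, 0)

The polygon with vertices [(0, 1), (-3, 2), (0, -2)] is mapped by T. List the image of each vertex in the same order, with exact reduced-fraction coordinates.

T1 reflect across x = 0: (0, 1) → (0, 1); (-3, 2) → (3, 2); (0, -2) → (0, -2)
T2 rotate counter-clockwise with cos θ = 8/17, sin θ = -15/17: (0, 1) → (15/17, 8/17); (3, 2) → (54/17, -29/17); (0, -2) → (-30/17, -16/17)
T3 shear: x ← x + 1·y: (15/17, 8/17) → (23/17, 8/17); (54/17, -29/17) → (25/17, -29/17); (-30/17, -16/17) → (-46/17, -16/17)
T4 translate by (3, 0): (23/17, 8/17) → (74/17, 8/17); (25/17, -29/17) → (76/17, -29/17); (-46/17, -16/17) → (5/17, -16/17)
T5 reflect across y = 0: (74/17, 8/17) → (74/17, -8/17); (76/17, -29/17) → (76/17, 29/17); (5/17, -16/17) → (5/17, 16/17)
T6 translate by (3, 0): (74/17, -8/17) → (125/17, -8/17); (76/17, 29/17) → (127/17, 29/17); (5/17, 16/17) → (56/17, 16/17)

image vertices: (125/17, -8/17), (127/17, 29/17), (56/17, 16/17)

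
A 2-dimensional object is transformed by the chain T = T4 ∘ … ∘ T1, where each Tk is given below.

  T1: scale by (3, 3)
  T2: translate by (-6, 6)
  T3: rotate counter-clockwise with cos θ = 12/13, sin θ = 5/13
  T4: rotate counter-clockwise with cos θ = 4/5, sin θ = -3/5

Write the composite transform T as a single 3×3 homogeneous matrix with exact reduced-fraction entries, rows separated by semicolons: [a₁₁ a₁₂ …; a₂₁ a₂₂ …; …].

T = [189/65 48/65 -282/65; -48/65 189/65 474/65; 0 0 1]

T1 = [3 0 0; 0 3 0; 0 0 1]
T2·T1 = [3 0 -6; 0 3 6; 0 0 1]
T3·…·T1 = [36/13 -15/13 -102/13; 15/13 36/13 42/13; 0 0 1]
T4·…·T1 = [189/65 48/65 -282/65; -48/65 189/65 474/65; 0 0 1]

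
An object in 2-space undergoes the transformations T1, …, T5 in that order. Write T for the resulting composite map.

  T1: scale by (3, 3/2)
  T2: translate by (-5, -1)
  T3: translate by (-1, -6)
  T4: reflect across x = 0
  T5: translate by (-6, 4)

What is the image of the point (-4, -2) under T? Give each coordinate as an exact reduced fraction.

T1 scale by (3, 3/2): (-4, -2) → (-12, -3)
T2 translate by (-5, -1): (-12, -3) → (-17, -4)
T3 translate by (-1, -6): (-17, -4) → (-18, -10)
T4 reflect across x = 0: (-18, -10) → (18, -10)
T5 translate by (-6, 4): (18, -10) → (12, -6)

T(p) = (12, -6)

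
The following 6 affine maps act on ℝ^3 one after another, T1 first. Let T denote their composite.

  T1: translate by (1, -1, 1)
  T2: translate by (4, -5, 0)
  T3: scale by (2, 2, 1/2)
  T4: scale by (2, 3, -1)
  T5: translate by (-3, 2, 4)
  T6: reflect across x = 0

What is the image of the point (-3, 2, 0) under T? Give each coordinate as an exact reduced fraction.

T1 translate by (1, -1, 1): (-3, 2, 0) → (-2, 1, 1)
T2 translate by (4, -5, 0): (-2, 1, 1) → (2, -4, 1)
T3 scale by (2, 2, 1/2): (2, -4, 1) → (4, -8, 1/2)
T4 scale by (2, 3, -1): (4, -8, 1/2) → (8, -24, -1/2)
T5 translate by (-3, 2, 4): (8, -24, -1/2) → (5, -22, 7/2)
T6 reflect across x = 0: (5, -22, 7/2) → (-5, -22, 7/2)

T(p) = (-5, -22, 7/2)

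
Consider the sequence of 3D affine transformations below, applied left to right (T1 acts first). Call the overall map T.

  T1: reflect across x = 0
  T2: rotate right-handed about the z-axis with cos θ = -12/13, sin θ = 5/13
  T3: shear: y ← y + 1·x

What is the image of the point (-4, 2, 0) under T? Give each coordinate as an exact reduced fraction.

T1 reflect across x = 0: (-4, 2, 0) → (4, 2, 0)
T2 rotate right-handed about the z-axis with cos θ = -12/13, sin θ = 5/13: (4, 2, 0) → (-58/13, -4/13, 0)
T3 shear: y ← y + 1·x: (-58/13, -4/13, 0) → (-58/13, -62/13, 0)

T(p) = (-58/13, -62/13, 0)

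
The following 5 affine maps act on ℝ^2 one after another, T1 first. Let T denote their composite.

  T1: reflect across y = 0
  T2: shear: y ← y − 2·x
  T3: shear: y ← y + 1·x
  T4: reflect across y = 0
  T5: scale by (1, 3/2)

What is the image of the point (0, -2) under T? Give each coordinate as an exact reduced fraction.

T1 reflect across y = 0: (0, -2) → (0, 2)
T2 shear: y ← y − 2·x: (0, 2) → (0, 2)
T3 shear: y ← y + 1·x: (0, 2) → (0, 2)
T4 reflect across y = 0: (0, 2) → (0, -2)
T5 scale by (1, 3/2): (0, -2) → (0, -3)

T(p) = (0, -3)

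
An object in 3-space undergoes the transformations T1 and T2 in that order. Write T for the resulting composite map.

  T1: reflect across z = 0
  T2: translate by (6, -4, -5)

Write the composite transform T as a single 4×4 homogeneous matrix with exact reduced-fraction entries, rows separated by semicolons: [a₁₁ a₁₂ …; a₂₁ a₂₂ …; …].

T1 = [1 0 0 0; 0 1 0 0; 0 0 -1 0; 0 0 0 1]
T2·T1 = [1 0 0 6; 0 1 0 -4; 0 0 -1 -5; 0 0 0 1]

T = [1 0 0 6; 0 1 0 -4; 0 0 -1 -5; 0 0 0 1]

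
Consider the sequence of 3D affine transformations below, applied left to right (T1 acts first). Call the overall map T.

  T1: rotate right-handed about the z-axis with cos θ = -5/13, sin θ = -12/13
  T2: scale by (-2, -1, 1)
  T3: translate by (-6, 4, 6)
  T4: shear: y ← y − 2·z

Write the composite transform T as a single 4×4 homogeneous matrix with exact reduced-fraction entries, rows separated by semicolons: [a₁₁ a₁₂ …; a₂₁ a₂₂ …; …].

T1 = [-5/13 12/13 0 0; -12/13 -5/13 0 0; 0 0 1 0; 0 0 0 1]
T2·T1 = [10/13 -24/13 0 0; 12/13 5/13 0 0; 0 0 1 0; 0 0 0 1]
T3·…·T1 = [10/13 -24/13 0 -6; 12/13 5/13 0 4; 0 0 1 6; 0 0 0 1]
T4·…·T1 = [10/13 -24/13 0 -6; 12/13 5/13 -2 -8; 0 0 1 6; 0 0 0 1]

T = [10/13 -24/13 0 -6; 12/13 5/13 -2 -8; 0 0 1 6; 0 0 0 1]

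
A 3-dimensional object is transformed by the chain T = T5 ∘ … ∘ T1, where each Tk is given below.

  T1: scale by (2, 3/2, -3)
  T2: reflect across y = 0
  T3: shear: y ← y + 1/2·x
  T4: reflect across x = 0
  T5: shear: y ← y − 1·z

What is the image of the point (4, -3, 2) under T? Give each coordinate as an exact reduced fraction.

T(p) = (-8, 29/2, -6)

T1 scale by (2, 3/2, -3): (4, -3, 2) → (8, -9/2, -6)
T2 reflect across y = 0: (8, -9/2, -6) → (8, 9/2, -6)
T3 shear: y ← y + 1/2·x: (8, 9/2, -6) → (8, 17/2, -6)
T4 reflect across x = 0: (8, 17/2, -6) → (-8, 17/2, -6)
T5 shear: y ← y − 1·z: (-8, 17/2, -6) → (-8, 29/2, -6)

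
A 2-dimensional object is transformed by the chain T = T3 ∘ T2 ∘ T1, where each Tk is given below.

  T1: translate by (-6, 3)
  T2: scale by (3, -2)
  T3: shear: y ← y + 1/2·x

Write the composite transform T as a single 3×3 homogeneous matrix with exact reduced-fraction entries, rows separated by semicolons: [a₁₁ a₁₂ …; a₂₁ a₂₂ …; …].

T = [3 0 -18; 3/2 -2 -15; 0 0 1]

T1 = [1 0 -6; 0 1 3; 0 0 1]
T2·T1 = [3 0 -18; 0 -2 -6; 0 0 1]
T3·…·T1 = [3 0 -18; 3/2 -2 -15; 0 0 1]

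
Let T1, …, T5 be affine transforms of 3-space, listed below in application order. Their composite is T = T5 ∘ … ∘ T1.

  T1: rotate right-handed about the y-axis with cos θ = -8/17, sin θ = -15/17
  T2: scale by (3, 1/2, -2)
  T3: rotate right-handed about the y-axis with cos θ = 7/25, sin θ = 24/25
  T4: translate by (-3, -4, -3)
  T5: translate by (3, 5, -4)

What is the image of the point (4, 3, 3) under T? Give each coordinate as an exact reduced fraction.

T(p) = (-669/85, 5/2, 413/85)

T1 rotate right-handed about the y-axis with cos θ = -8/17, sin θ = -15/17: (4, 3, 3) → (-77/17, 3, 36/17)
T2 scale by (3, 1/2, -2): (-77/17, 3, 36/17) → (-231/17, 3/2, -72/17)
T3 rotate right-handed about the y-axis with cos θ = 7/25, sin θ = 24/25: (-231/17, 3/2, -72/17) → (-669/85, 3/2, 1008/85)
T4 translate by (-3, -4, -3): (-669/85, 3/2, 1008/85) → (-924/85, -5/2, 753/85)
T5 translate by (3, 5, -4): (-924/85, -5/2, 753/85) → (-669/85, 5/2, 413/85)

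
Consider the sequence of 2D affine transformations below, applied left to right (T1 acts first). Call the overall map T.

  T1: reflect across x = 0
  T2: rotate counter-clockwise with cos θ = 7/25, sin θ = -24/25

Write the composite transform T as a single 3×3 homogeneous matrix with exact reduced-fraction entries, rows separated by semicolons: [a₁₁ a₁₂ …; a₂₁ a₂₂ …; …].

T = [-7/25 24/25 0; 24/25 7/25 0; 0 0 1]

T1 = [-1 0 0; 0 1 0; 0 0 1]
T2·T1 = [-7/25 24/25 0; 24/25 7/25 0; 0 0 1]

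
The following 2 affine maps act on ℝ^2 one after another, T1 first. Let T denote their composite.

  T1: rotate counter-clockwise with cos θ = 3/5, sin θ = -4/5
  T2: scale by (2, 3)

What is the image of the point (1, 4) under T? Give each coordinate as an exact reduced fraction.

T(p) = (38/5, 24/5)

T1 rotate counter-clockwise with cos θ = 3/5, sin θ = -4/5: (1, 4) → (19/5, 8/5)
T2 scale by (2, 3): (19/5, 8/5) → (38/5, 24/5)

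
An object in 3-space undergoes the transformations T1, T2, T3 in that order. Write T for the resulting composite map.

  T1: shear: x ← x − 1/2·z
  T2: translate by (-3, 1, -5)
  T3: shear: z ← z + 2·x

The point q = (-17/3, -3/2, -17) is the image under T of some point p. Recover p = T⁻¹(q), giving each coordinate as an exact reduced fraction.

T1 = [1 0 -1/2 0; 0 1 0 0; 0 0 1 0; 0 0 0 1]
T2·T1 = [1 0 -1/2 -3; 0 1 0 1; 0 0 1 -5; 0 0 0 1]
T3·…·T1 = [1 0 -1/2 -3; 0 1 0 1; 2 0 0 -11; 0 0 0 1]
det M = 1; M⁻¹ = [0 0 1/2 11/2; 0 1 0 -1; -2 0 1 5; 0 0 0 1]
M⁻¹ · (-17/3, -3/2, -17)ᵀ = (-3, -5/2, -2/3)ᵀ

p = (-3, -5/2, -2/3)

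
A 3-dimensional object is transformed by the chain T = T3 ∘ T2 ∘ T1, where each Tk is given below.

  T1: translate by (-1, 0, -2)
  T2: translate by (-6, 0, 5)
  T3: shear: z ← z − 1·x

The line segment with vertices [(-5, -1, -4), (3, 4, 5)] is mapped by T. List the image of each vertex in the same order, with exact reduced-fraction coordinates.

T1 translate by (-1, 0, -2): (-5, -1, -4) → (-6, -1, -6); (3, 4, 5) → (2, 4, 3)
T2 translate by (-6, 0, 5): (-6, -1, -6) → (-12, -1, -1); (2, 4, 3) → (-4, 4, 8)
T3 shear: z ← z − 1·x: (-12, -1, -1) → (-12, -1, 11); (-4, 4, 8) → (-4, 4, 12)

image vertices: (-12, -1, 11), (-4, 4, 12)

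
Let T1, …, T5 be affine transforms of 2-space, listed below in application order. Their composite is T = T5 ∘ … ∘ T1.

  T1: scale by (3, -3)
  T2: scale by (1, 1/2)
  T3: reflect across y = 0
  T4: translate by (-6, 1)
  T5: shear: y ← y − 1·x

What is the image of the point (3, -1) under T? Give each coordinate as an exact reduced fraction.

T1 scale by (3, -3): (3, -1) → (9, 3)
T2 scale by (1, 1/2): (9, 3) → (9, 3/2)
T3 reflect across y = 0: (9, 3/2) → (9, -3/2)
T4 translate by (-6, 1): (9, -3/2) → (3, -1/2)
T5 shear: y ← y − 1·x: (3, -1/2) → (3, -7/2)

T(p) = (3, -7/2)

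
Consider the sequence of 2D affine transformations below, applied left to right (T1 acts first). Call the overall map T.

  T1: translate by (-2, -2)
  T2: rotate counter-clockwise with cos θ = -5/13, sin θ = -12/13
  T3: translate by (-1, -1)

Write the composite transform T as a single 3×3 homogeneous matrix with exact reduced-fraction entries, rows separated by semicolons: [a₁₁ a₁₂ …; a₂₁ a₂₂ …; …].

T1 = [1 0 -2; 0 1 -2; 0 0 1]
T2·T1 = [-5/13 12/13 -14/13; -12/13 -5/13 34/13; 0 0 1]
T3·…·T1 = [-5/13 12/13 -27/13; -12/13 -5/13 21/13; 0 0 1]

T = [-5/13 12/13 -27/13; -12/13 -5/13 21/13; 0 0 1]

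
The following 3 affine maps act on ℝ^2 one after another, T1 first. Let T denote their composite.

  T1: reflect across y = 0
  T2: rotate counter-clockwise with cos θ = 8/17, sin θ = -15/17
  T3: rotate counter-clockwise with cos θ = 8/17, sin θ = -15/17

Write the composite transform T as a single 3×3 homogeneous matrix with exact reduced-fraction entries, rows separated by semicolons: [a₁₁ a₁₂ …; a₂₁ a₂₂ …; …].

T = [-161/289 -240/289 0; -240/289 161/289 0; 0 0 1]

T1 = [1 0 0; 0 -1 0; 0 0 1]
T2·T1 = [8/17 -15/17 0; -15/17 -8/17 0; 0 0 1]
T3·…·T1 = [-161/289 -240/289 0; -240/289 161/289 0; 0 0 1]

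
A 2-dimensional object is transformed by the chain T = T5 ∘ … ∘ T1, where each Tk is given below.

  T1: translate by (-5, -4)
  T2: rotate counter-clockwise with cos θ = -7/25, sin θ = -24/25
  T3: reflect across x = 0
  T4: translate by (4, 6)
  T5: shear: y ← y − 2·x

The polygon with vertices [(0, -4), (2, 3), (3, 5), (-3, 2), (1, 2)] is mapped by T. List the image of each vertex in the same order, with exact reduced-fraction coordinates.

image vertices: (257/25, -188/25), (103/25, 23/25), (62/25, 67/25), (92/25, 172/25), (24/5, 4/5)

T1 translate by (-5, -4): (0, -4) → (-5, -8); (2, 3) → (-3, -1); (3, 5) → (-2, 1); (-3, 2) → (-8, -2); (1, 2) → (-4, -2)
T2 rotate counter-clockwise with cos θ = -7/25, sin θ = -24/25: (-5, -8) → (-157/25, 176/25); (-3, -1) → (-3/25, 79/25); (-2, 1) → (38/25, 41/25); (-8, -2) → (8/25, 206/25); (-4, -2) → (-4/5, 22/5)
T3 reflect across x = 0: (-157/25, 176/25) → (157/25, 176/25); (-3/25, 79/25) → (3/25, 79/25); (38/25, 41/25) → (-38/25, 41/25); (8/25, 206/25) → (-8/25, 206/25); (-4/5, 22/5) → (4/5, 22/5)
T4 translate by (4, 6): (157/25, 176/25) → (257/25, 326/25); (3/25, 79/25) → (103/25, 229/25); (-38/25, 41/25) → (62/25, 191/25); (-8/25, 206/25) → (92/25, 356/25); (4/5, 22/5) → (24/5, 52/5)
T5 shear: y ← y − 2·x: (257/25, 326/25) → (257/25, -188/25); (103/25, 229/25) → (103/25, 23/25); (62/25, 191/25) → (62/25, 67/25); (92/25, 356/25) → (92/25, 172/25); (24/5, 52/5) → (24/5, 4/5)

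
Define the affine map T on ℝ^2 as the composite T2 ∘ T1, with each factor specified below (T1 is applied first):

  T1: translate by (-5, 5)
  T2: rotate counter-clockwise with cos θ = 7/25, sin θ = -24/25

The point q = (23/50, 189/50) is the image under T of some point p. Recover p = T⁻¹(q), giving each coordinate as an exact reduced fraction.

T1 = [1 0 -5; 0 1 5; 0 0 1]
T2·T1 = [7/25 24/25 17/5; -24/25 7/25 31/5; 0 0 1]
det M = 1; M⁻¹ = [7/25 -24/25 5; 24/25 7/25 -5; 0 0 1]
M⁻¹ · (23/50, 189/50)ᵀ = (3/2, -7/2)ᵀ

p = (3/2, -7/2)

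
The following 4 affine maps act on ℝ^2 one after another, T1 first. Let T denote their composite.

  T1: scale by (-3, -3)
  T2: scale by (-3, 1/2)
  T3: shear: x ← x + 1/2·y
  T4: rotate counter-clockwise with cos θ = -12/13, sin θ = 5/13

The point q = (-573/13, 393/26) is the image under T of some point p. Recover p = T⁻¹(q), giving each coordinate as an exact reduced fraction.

T1 = [-3 0 0; 0 -3 0; 0 0 1]
T2·T1 = [9 0 0; 0 -3/2 0; 0 0 1]
T3·…·T1 = [9 -3/4 0; 0 -3/2 0; 0 0 1]
T4·…·T1 = [-108/13 33/26 0; 45/13 57/52 0; 0 0 1]
det M = -27/2; M⁻¹ = [-19/234 11/117 0; 10/39 8/13 0; 0 0 1]
M⁻¹ · (-573/13, 393/26)ᵀ = (5, -2)ᵀ

p = (5, -2)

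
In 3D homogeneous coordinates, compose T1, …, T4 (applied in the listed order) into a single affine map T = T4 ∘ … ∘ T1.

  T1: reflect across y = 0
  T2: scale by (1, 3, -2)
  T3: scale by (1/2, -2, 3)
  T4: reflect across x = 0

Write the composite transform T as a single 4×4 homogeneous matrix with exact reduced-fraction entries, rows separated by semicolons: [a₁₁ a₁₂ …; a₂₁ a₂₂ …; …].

T1 = [1 0 0 0; 0 -1 0 0; 0 0 1 0; 0 0 0 1]
T2·T1 = [1 0 0 0; 0 -3 0 0; 0 0 -2 0; 0 0 0 1]
T3·…·T1 = [1/2 0 0 0; 0 6 0 0; 0 0 -6 0; 0 0 0 1]
T4·…·T1 = [-1/2 0 0 0; 0 6 0 0; 0 0 -6 0; 0 0 0 1]

T = [-1/2 0 0 0; 0 6 0 0; 0 0 -6 0; 0 0 0 1]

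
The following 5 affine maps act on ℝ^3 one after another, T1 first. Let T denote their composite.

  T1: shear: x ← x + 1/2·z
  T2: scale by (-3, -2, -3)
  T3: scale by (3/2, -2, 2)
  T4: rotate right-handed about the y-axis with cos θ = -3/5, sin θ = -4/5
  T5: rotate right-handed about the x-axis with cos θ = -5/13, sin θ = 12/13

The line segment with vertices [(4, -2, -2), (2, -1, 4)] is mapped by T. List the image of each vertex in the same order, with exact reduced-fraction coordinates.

T1 shear: x ← x + 1/2·z: (4, -2, -2) → (3, -2, -2); (2, -1, 4) → (4, -1, 4)
T2 scale by (-3, -2, -3): (3, -2, -2) → (-9, 4, 6); (4, -1, 4) → (-12, 2, -12)
T3 scale by (3/2, -2, 2): (-9, 4, 6) → (-27/2, -8, 12); (-12, 2, -12) → (-18, -4, -24)
T4 rotate right-handed about the y-axis with cos θ = -3/5, sin θ = -4/5: (-27/2, -8, 12) → (-3/2, -8, -18); (-18, -4, -24) → (30, -4, 0)
T5 rotate right-handed about the x-axis with cos θ = -5/13, sin θ = 12/13: (-3/2, -8, -18) → (-3/2, 256/13, -6/13); (30, -4, 0) → (30, 20/13, -48/13)

image vertices: (-3/2, 256/13, -6/13), (30, 20/13, -48/13)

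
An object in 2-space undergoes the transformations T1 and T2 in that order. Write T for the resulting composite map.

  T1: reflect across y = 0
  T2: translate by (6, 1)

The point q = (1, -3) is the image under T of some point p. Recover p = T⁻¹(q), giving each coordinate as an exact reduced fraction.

T1 = [1 0 0; 0 -1 0; 0 0 1]
T2·T1 = [1 0 6; 0 -1 1; 0 0 1]
det M = -1; M⁻¹ = [1 0 -6; 0 -1 1; 0 0 1]
M⁻¹ · (1, -3)ᵀ = (-5, 4)ᵀ

p = (-5, 4)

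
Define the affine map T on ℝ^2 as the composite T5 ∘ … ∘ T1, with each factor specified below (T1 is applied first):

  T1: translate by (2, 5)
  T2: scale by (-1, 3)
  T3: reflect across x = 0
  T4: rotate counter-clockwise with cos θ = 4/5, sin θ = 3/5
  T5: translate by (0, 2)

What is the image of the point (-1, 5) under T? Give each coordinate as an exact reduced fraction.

T1 translate by (2, 5): (-1, 5) → (1, 10)
T2 scale by (-1, 3): (1, 10) → (-1, 30)
T3 reflect across x = 0: (-1, 30) → (1, 30)
T4 rotate counter-clockwise with cos θ = 4/5, sin θ = 3/5: (1, 30) → (-86/5, 123/5)
T5 translate by (0, 2): (-86/5, 123/5) → (-86/5, 133/5)

T(p) = (-86/5, 133/5)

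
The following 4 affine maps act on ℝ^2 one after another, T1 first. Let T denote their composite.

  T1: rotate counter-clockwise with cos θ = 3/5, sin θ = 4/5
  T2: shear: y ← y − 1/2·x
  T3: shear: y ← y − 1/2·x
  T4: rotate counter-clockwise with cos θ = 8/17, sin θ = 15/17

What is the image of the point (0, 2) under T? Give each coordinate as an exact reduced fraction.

T1 rotate counter-clockwise with cos θ = 3/5, sin θ = 4/5: (0, 2) → (-8/5, 6/5)
T2 shear: y ← y − 1/2·x: (-8/5, 6/5) → (-8/5, 2)
T3 shear: y ← y − 1/2·x: (-8/5, 2) → (-8/5, 14/5)
T4 rotate counter-clockwise with cos θ = 8/17, sin θ = 15/17: (-8/5, 14/5) → (-274/85, -8/85)

T(p) = (-274/85, -8/85)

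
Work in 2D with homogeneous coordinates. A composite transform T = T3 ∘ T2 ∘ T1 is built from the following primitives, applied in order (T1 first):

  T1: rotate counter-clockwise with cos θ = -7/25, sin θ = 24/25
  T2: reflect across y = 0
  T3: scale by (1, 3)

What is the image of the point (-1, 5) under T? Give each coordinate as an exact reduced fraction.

T1 rotate counter-clockwise with cos θ = -7/25, sin θ = 24/25: (-1, 5) → (-113/25, -59/25)
T2 reflect across y = 0: (-113/25, -59/25) → (-113/25, 59/25)
T3 scale by (1, 3): (-113/25, 59/25) → (-113/25, 177/25)

T(p) = (-113/25, 177/25)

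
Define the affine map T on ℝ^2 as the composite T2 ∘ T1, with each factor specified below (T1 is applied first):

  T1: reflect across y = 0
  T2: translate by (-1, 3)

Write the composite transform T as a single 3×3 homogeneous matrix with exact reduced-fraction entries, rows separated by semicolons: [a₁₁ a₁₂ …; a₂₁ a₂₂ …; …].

T1 = [1 0 0; 0 -1 0; 0 0 1]
T2·T1 = [1 0 -1; 0 -1 3; 0 0 1]

T = [1 0 -1; 0 -1 3; 0 0 1]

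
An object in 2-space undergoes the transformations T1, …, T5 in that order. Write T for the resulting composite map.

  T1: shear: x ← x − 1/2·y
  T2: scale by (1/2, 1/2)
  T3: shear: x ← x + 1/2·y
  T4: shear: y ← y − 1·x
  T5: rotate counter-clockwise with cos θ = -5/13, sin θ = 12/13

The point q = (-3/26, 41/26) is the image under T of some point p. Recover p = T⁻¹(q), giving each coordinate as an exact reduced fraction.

p = (3, 2)

T1 = [1 -1/2 0; 0 1 0; 0 0 1]
T2·T1 = [1/2 -1/4 0; 0 1/2 0; 0 0 1]
T3·…·T1 = [1/2 0 0; 0 1/2 0; 0 0 1]
T4·…·T1 = [1/2 0 0; -1/2 1/2 0; 0 0 1]
T5·…·T1 = [7/26 -6/13 0; 17/26 -5/26 0; 0 0 1]
det M = 1/4; M⁻¹ = [-10/13 24/13 0; -34/13 14/13 0; 0 0 1]
M⁻¹ · (-3/26, 41/26)ᵀ = (3, 2)ᵀ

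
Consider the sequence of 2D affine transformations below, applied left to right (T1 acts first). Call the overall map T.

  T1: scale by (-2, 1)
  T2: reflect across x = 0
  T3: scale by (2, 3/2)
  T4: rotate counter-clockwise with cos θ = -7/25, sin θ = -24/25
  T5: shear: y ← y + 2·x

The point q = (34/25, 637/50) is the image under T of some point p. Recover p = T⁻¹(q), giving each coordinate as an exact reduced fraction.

p = (-5/2, -1)

T1 = [-2 0 0; 0 1 0; 0 0 1]
T2·T1 = [2 0 0; 0 1 0; 0 0 1]
T3·…·T1 = [4 0 0; 0 3/2 0; 0 0 1]
T4·…·T1 = [-28/25 36/25 0; -96/25 -21/50 0; 0 0 1]
T5·…·T1 = [-28/25 36/25 0; -152/25 123/50 0; 0 0 1]
det M = 6; M⁻¹ = [41/100 -6/25 0; 76/75 -14/75 0; 0 0 1]
M⁻¹ · (34/25, 637/50)ᵀ = (-5/2, -1)ᵀ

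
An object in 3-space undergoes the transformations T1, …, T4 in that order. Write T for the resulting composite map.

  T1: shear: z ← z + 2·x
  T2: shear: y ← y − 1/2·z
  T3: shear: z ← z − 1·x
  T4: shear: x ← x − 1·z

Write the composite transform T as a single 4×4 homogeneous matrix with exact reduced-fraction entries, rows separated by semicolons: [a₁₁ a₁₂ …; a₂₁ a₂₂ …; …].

T1 = [1 0 0 0; 0 1 0 0; 2 0 1 0; 0 0 0 1]
T2·T1 = [1 0 0 0; -1 1 -1/2 0; 2 0 1 0; 0 0 0 1]
T3·…·T1 = [1 0 0 0; -1 1 -1/2 0; 1 0 1 0; 0 0 0 1]
T4·…·T1 = [0 0 -1 0; -1 1 -1/2 0; 1 0 1 0; 0 0 0 1]

T = [0 0 -1 0; -1 1 -1/2 0; 1 0 1 0; 0 0 0 1]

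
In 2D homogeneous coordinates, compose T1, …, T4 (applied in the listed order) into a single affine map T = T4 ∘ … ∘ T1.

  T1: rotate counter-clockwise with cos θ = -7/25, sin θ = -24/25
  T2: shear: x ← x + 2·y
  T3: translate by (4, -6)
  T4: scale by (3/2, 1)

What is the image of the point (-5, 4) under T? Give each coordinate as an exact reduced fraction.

T1 rotate counter-clockwise with cos θ = -7/25, sin θ = -24/25: (-5, 4) → (131/25, 92/25)
T2 shear: x ← x + 2·y: (131/25, 92/25) → (63/5, 92/25)
T3 translate by (4, -6): (63/5, 92/25) → (83/5, -58/25)
T4 scale by (3/2, 1): (83/5, -58/25) → (249/10, -58/25)

T(p) = (249/10, -58/25)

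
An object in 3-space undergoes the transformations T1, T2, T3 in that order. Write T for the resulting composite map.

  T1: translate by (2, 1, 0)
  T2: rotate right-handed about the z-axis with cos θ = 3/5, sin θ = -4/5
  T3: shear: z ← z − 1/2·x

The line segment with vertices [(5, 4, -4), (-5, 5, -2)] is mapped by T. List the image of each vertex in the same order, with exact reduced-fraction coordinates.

image vertices: (41/5, -13/5, -81/10), (3, 6, -7/2)

T1 translate by (2, 1, 0): (5, 4, -4) → (7, 5, -4); (-5, 5, -2) → (-3, 6, -2)
T2 rotate right-handed about the z-axis with cos θ = 3/5, sin θ = -4/5: (7, 5, -4) → (41/5, -13/5, -4); (-3, 6, -2) → (3, 6, -2)
T3 shear: z ← z − 1/2·x: (41/5, -13/5, -4) → (41/5, -13/5, -81/10); (3, 6, -2) → (3, 6, -7/2)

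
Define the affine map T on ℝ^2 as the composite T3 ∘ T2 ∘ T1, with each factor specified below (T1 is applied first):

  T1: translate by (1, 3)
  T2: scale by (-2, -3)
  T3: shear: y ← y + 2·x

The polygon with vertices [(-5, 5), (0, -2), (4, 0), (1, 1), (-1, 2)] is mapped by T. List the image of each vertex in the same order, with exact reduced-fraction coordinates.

T1 translate by (1, 3): (-5, 5) → (-4, 8); (0, -2) → (1, 1); (4, 0) → (5, 3); (1, 1) → (2, 4); (-1, 2) → (0, 5)
T2 scale by (-2, -3): (-4, 8) → (8, -24); (1, 1) → (-2, -3); (5, 3) → (-10, -9); (2, 4) → (-4, -12); (0, 5) → (0, -15)
T3 shear: y ← y + 2·x: (8, -24) → (8, -8); (-2, -3) → (-2, -7); (-10, -9) → (-10, -29); (-4, -12) → (-4, -20); (0, -15) → (0, -15)

image vertices: (8, -8), (-2, -7), (-10, -29), (-4, -20), (0, -15)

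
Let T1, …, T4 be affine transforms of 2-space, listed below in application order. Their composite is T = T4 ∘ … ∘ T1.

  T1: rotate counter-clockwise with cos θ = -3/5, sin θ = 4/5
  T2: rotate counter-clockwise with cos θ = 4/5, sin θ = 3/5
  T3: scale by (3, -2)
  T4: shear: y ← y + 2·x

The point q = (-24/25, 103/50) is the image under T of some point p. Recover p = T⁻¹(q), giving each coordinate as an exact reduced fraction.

T1 = [-3/5 -4/5 0; 4/5 -3/5 0; 0 0 1]
T2·T1 = [-24/25 -7/25 0; 7/25 -24/25 0; 0 0 1]
T3·…·T1 = [-72/25 -21/25 0; -14/25 48/25 0; 0 0 1]
T4·…·T1 = [-72/25 -21/25 0; -158/25 6/25 0; 0 0 1]
det M = -6; M⁻¹ = [-1/25 -7/50 0; -79/75 12/25 0; 0 0 1]
M⁻¹ · (-24/25, 103/50)ᵀ = (-1/4, 2)ᵀ

p = (-1/4, 2)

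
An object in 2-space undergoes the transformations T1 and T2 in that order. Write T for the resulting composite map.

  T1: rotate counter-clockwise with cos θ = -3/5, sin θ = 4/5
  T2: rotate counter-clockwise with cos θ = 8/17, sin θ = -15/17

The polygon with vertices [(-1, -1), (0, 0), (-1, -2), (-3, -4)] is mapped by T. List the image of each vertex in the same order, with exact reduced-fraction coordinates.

image vertices: (41/85, -113/85), (0, 0), (118/85, -149/85), (40/17, -75/17)

T1 rotate counter-clockwise with cos θ = -3/5, sin θ = 4/5: (-1, -1) → (7/5, -1/5); (0, 0) → (0, 0); (-1, -2) → (11/5, 2/5); (-3, -4) → (5, 0)
T2 rotate counter-clockwise with cos θ = 8/17, sin θ = -15/17: (7/5, -1/5) → (41/85, -113/85); (0, 0) → (0, 0); (11/5, 2/5) → (118/85, -149/85); (5, 0) → (40/17, -75/17)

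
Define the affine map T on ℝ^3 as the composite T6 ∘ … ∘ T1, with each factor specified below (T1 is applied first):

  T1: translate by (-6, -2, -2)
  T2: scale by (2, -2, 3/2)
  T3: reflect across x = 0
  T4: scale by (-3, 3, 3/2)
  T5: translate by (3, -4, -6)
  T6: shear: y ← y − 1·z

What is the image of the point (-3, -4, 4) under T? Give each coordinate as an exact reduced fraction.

T1 translate by (-6, -2, -2): (-3, -4, 4) → (-9, -6, 2)
T2 scale by (2, -2, 3/2): (-9, -6, 2) → (-18, 12, 3)
T3 reflect across x = 0: (-18, 12, 3) → (18, 12, 3)
T4 scale by (-3, 3, 3/2): (18, 12, 3) → (-54, 36, 9/2)
T5 translate by (3, -4, -6): (-54, 36, 9/2) → (-51, 32, -3/2)
T6 shear: y ← y − 1·z: (-51, 32, -3/2) → (-51, 67/2, -3/2)

T(p) = (-51, 67/2, -3/2)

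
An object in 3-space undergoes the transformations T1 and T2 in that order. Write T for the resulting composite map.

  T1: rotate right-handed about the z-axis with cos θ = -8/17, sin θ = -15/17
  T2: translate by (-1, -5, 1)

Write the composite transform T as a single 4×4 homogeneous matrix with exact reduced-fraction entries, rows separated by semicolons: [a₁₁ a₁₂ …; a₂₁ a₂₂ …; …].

T = [-8/17 15/17 0 -1; -15/17 -8/17 0 -5; 0 0 1 1; 0 0 0 1]

T1 = [-8/17 15/17 0 0; -15/17 -8/17 0 0; 0 0 1 0; 0 0 0 1]
T2·T1 = [-8/17 15/17 0 -1; -15/17 -8/17 0 -5; 0 0 1 1; 0 0 0 1]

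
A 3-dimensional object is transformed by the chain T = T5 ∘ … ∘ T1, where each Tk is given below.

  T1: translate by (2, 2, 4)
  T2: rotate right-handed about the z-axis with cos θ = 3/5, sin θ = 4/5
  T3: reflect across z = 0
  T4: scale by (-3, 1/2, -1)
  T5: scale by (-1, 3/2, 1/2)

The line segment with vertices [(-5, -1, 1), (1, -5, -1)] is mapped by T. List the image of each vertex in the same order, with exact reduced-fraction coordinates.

image vertices: (-39/5, -27/20, 5/2), (63/5, 9/20, 3/2)

T1 translate by (2, 2, 4): (-5, -1, 1) → (-3, 1, 5); (1, -5, -1) → (3, -3, 3)
T2 rotate right-handed about the z-axis with cos θ = 3/5, sin θ = 4/5: (-3, 1, 5) → (-13/5, -9/5, 5); (3, -3, 3) → (21/5, 3/5, 3)
T3 reflect across z = 0: (-13/5, -9/5, 5) → (-13/5, -9/5, -5); (21/5, 3/5, 3) → (21/5, 3/5, -3)
T4 scale by (-3, 1/2, -1): (-13/5, -9/5, -5) → (39/5, -9/10, 5); (21/5, 3/5, -3) → (-63/5, 3/10, 3)
T5 scale by (-1, 3/2, 1/2): (39/5, -9/10, 5) → (-39/5, -27/20, 5/2); (-63/5, 3/10, 3) → (63/5, 9/20, 3/2)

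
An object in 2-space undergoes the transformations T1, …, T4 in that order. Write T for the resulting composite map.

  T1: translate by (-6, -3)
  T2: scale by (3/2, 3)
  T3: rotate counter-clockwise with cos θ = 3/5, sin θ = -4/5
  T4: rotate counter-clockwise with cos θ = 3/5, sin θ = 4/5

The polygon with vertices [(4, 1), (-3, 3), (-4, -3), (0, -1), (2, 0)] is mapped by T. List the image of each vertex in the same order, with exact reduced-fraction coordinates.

image vertices: (-3, -6), (-27/2, 0), (-15, -18), (-9, -12), (-6, -9)

T1 translate by (-6, -3): (4, 1) → (-2, -2); (-3, 3) → (-9, 0); (-4, -3) → (-10, -6); (0, -1) → (-6, -4); (2, 0) → (-4, -3)
T2 scale by (3/2, 3): (-2, -2) → (-3, -6); (-9, 0) → (-27/2, 0); (-10, -6) → (-15, -18); (-6, -4) → (-9, -12); (-4, -3) → (-6, -9)
T3 rotate counter-clockwise with cos θ = 3/5, sin θ = -4/5: (-3, -6) → (-33/5, -6/5); (-27/2, 0) → (-81/10, 54/5); (-15, -18) → (-117/5, 6/5); (-9, -12) → (-15, 0); (-6, -9) → (-54/5, -3/5)
T4 rotate counter-clockwise with cos θ = 3/5, sin θ = 4/5: (-33/5, -6/5) → (-3, -6); (-81/10, 54/5) → (-27/2, 0); (-117/5, 6/5) → (-15, -18); (-15, 0) → (-9, -12); (-54/5, -3/5) → (-6, -9)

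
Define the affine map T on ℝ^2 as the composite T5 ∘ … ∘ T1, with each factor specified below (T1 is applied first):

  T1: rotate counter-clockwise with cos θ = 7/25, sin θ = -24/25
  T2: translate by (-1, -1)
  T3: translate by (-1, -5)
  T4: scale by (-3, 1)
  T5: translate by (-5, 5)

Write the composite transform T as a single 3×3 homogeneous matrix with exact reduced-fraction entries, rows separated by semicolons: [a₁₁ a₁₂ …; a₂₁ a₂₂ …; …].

T = [-21/25 -72/25 1; -24/25 7/25 -1; 0 0 1]

T1 = [7/25 24/25 0; -24/25 7/25 0; 0 0 1]
T2·T1 = [7/25 24/25 -1; -24/25 7/25 -1; 0 0 1]
T3·…·T1 = [7/25 24/25 -2; -24/25 7/25 -6; 0 0 1]
T4·…·T1 = [-21/25 -72/25 6; -24/25 7/25 -6; 0 0 1]
T5·…·T1 = [-21/25 -72/25 1; -24/25 7/25 -1; 0 0 1]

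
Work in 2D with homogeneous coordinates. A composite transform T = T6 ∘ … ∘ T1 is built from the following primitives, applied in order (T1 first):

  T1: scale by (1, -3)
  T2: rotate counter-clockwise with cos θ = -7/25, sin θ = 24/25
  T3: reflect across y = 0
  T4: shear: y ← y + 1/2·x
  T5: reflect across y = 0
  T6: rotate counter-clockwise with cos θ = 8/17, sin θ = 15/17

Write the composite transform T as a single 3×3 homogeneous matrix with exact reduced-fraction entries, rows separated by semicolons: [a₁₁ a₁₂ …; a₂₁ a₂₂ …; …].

T = [-937/850 801/425 0; 23/85 192/85 0; 0 0 1]

T1 = [1 0 0; 0 -3 0; 0 0 1]
T2·T1 = [-7/25 72/25 0; 24/25 21/25 0; 0 0 1]
T3·…·T1 = [-7/25 72/25 0; -24/25 -21/25 0; 0 0 1]
T4·…·T1 = [-7/25 72/25 0; -11/10 3/5 0; 0 0 1]
T5·…·T1 = [-7/25 72/25 0; 11/10 -3/5 0; 0 0 1]
T6·…·T1 = [-937/850 801/425 0; 23/85 192/85 0; 0 0 1]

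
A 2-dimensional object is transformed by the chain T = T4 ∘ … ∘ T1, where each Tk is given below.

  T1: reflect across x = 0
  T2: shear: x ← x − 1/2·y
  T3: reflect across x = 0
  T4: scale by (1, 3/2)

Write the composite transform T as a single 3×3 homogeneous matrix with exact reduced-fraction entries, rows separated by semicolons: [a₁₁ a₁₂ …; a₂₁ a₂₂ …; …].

T1 = [-1 0 0; 0 1 0; 0 0 1]
T2·T1 = [-1 -1/2 0; 0 1 0; 0 0 1]
T3·…·T1 = [1 1/2 0; 0 1 0; 0 0 1]
T4·…·T1 = [1 1/2 0; 0 3/2 0; 0 0 1]

T = [1 1/2 0; 0 3/2 0; 0 0 1]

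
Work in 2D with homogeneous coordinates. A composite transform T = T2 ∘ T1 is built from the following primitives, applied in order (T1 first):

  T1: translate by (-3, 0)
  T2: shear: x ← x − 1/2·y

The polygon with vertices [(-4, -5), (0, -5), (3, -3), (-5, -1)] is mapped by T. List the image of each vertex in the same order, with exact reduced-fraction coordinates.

image vertices: (-9/2, -5), (-1/2, -5), (3/2, -3), (-15/2, -1)

T1 translate by (-3, 0): (-4, -5) → (-7, -5); (0, -5) → (-3, -5); (3, -3) → (0, -3); (-5, -1) → (-8, -1)
T2 shear: x ← x − 1/2·y: (-7, -5) → (-9/2, -5); (-3, -5) → (-1/2, -5); (0, -3) → (3/2, -3); (-8, -1) → (-15/2, -1)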